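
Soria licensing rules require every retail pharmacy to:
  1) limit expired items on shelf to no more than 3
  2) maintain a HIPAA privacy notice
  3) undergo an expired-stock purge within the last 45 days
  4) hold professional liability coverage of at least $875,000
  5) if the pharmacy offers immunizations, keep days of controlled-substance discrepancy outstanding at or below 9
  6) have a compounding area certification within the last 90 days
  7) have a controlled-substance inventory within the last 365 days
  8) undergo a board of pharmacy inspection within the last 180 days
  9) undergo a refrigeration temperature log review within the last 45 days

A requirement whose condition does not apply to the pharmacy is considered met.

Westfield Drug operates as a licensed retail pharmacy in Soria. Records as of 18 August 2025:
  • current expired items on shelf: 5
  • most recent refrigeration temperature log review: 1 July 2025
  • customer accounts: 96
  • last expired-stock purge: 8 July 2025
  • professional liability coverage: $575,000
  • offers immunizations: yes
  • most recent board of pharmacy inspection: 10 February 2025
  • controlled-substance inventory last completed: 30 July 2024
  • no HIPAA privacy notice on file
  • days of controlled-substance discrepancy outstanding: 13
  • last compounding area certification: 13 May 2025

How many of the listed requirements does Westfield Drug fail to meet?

8

1. expired items on shelf 5 > 3 → not met
2. HIPAA privacy notice absent → not met
3. expired-stock purge 41 days ago vs limit 45 → met
4. professional liability coverage $575,000 < $875,000 → not met
5. condition 'offers immunizations' holds; days of controlled-substance discrepancy outstanding 13 > 9 → not met
6. compounding area certification 97 days ago vs limit 90 → not met
7. controlled-substance inventory 384 days ago vs limit 365 → not met
8. board of pharmacy inspection 189 days ago vs limit 180 → not met
9. refrigeration temperature log review 48 days ago vs limit 45 → not met
Not met: 8 of 9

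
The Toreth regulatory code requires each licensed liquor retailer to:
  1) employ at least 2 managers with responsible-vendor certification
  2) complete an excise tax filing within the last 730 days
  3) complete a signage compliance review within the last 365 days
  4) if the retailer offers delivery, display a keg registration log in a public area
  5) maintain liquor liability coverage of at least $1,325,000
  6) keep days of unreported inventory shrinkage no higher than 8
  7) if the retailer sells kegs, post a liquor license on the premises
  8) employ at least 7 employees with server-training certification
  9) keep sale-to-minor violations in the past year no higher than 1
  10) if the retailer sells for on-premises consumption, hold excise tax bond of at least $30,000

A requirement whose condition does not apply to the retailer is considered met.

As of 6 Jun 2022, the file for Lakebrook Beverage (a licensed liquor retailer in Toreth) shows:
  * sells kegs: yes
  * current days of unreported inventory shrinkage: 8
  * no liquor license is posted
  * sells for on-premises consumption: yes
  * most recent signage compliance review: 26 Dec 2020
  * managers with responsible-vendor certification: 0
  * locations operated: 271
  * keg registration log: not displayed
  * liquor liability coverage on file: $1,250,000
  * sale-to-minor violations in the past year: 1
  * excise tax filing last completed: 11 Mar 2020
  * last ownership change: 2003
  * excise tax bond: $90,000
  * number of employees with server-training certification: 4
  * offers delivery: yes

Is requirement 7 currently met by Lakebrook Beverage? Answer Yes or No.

No

7. condition 'sells kegs' holds; liquor license absent → not met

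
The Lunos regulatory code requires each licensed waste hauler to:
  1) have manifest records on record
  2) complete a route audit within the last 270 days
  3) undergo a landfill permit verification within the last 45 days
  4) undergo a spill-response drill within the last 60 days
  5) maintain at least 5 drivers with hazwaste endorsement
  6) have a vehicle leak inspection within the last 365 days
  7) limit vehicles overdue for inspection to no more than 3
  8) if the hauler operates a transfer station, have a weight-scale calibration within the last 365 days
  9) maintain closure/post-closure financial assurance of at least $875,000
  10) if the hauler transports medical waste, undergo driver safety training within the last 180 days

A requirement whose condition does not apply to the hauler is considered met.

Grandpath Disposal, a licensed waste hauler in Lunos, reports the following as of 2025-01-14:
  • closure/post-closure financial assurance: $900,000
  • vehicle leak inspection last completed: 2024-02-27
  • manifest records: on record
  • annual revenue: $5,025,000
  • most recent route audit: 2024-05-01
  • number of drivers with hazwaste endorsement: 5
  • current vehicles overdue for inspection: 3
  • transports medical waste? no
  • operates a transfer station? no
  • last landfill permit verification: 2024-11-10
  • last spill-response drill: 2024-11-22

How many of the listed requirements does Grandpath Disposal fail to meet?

1. manifest records present → met
2. route audit 258 days ago vs limit 270 → met
3. landfill permit verification 65 days ago vs limit 45 → not met
4. spill-response drill 53 days ago vs limit 60 → met
5. drivers with hazwaste endorsement 5 ≥ 5 → met
6. vehicle leak inspection 322 days ago vs limit 365 → met
7. vehicles overdue for inspection 3 ≤ 3 → met
8. condition 'operates a transfer station' does not hold → requirement n/a → met
9. closure/post-closure financial assurance $900,000 ≥ $875,000 → met
10. condition 'transports medical waste' does not hold → requirement n/a → met
Not met: 1 of 10

1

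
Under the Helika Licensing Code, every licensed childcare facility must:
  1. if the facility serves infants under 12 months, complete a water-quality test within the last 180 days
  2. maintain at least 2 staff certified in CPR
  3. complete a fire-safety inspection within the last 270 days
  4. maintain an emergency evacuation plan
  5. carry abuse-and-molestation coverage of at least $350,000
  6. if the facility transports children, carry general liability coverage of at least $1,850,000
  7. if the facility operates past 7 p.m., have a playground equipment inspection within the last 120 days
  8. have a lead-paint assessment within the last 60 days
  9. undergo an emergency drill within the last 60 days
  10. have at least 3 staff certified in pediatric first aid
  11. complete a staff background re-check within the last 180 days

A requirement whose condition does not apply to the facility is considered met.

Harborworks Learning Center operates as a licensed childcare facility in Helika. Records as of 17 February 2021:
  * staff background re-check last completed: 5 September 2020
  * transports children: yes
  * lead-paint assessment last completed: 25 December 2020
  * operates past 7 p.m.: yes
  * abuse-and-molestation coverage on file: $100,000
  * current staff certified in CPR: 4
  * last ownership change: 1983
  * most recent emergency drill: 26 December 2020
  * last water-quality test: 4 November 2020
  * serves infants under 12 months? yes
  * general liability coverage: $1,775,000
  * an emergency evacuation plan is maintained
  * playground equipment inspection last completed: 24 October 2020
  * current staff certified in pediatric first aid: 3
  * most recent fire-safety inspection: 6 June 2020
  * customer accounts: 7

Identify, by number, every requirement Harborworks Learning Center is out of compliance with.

5, 6

1. condition 'serves infants under 12 months' holds; water-quality test 105 days ago vs limit 180 → met
2. staff certified in CPR 4 ≥ 2 → met
3. fire-safety inspection 256 days ago vs limit 270 → met
4. emergency evacuation plan present → met
5. abuse-and-molestation coverage $100,000 < $350,000 → not met
6. condition 'transports children' holds; general liability coverage $1,775,000 < $1,850,000 → not met
7. condition 'operates past 7 p.m.' holds; playground equipment inspection 116 days ago vs limit 120 → met
8. lead-paint assessment 54 days ago vs limit 60 → met
9. emergency drill 53 days ago vs limit 60 → met
10. staff certified in pediatric first aid 3 ≥ 3 → met
11. staff background re-check 165 days ago vs limit 180 → met
Not met: 5, 6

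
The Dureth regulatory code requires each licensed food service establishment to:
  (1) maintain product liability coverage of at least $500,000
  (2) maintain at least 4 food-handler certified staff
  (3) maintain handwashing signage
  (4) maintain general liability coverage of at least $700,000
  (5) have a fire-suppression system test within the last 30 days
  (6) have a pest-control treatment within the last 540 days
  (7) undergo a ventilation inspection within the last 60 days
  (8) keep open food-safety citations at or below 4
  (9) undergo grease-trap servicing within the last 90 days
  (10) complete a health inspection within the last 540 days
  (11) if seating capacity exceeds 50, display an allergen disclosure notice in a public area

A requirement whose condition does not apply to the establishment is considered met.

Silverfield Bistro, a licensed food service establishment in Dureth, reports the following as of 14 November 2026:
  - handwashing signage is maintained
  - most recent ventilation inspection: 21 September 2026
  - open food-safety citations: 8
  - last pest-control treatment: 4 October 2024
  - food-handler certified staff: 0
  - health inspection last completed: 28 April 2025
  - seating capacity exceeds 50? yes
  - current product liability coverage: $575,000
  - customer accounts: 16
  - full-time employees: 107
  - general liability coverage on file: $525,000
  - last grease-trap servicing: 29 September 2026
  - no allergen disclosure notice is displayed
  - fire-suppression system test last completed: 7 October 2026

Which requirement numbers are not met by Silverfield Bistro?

2, 4, 5, 6, 8, 10, 11

1. product liability coverage $575,000 ≥ $500,000 → met
2. food-handler certified staff 0 < 4 → not met
3. handwashing signage present → met
4. general liability coverage $525,000 < $700,000 → not met
5. fire-suppression system test 38 days ago vs limit 30 → not met
6. pest-control treatment 771 days ago vs limit 540 → not met
7. ventilation inspection 54 days ago vs limit 60 → met
8. open food-safety citations 8 > 4 → not met
9. grease-trap servicing 46 days ago vs limit 90 → met
10. health inspection 565 days ago vs limit 540 → not met
11. condition 'seating capacity exceeds 50' holds; allergen disclosure notice absent → not met
Not met: 2, 4, 5, 6, 8, 10, 11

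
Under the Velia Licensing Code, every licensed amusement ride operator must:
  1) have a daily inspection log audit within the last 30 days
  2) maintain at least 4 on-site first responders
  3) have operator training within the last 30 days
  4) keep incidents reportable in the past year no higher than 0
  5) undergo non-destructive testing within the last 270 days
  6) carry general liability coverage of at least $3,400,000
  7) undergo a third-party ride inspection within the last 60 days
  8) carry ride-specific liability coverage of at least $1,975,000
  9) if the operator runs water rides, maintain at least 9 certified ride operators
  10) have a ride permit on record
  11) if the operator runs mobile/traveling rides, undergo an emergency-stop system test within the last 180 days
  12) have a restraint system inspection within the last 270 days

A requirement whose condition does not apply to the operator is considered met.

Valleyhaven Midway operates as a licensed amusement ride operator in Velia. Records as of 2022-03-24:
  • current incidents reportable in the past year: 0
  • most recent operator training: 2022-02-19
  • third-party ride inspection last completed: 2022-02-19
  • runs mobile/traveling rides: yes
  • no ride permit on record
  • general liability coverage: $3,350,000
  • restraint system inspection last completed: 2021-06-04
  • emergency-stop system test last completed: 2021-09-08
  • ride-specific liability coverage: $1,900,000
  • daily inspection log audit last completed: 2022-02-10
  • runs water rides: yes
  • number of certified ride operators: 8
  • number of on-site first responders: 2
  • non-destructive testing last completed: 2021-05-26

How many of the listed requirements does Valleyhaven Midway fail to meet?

1. daily inspection log audit 42 days ago vs limit 30 → not met
2. on-site first responders 2 < 4 → not met
3. operator training 33 days ago vs limit 30 → not met
4. incidents reportable in the past year 0 ≤ 0 → met
5. non-destructive testing 302 days ago vs limit 270 → not met
6. general liability coverage $3,350,000 < $3,400,000 → not met
7. third-party ride inspection 33 days ago vs limit 60 → met
8. ride-specific liability coverage $1,900,000 < $1,975,000 → not met
9. condition 'runs water rides' holds; certified ride operators 8 < 9 → not met
10. ride permit absent → not met
11. condition 'runs mobile/traveling rides' holds; emergency-stop system test 197 days ago vs limit 180 → not met
12. restraint system inspection 293 days ago vs limit 270 → not met
Not met: 10 of 12

10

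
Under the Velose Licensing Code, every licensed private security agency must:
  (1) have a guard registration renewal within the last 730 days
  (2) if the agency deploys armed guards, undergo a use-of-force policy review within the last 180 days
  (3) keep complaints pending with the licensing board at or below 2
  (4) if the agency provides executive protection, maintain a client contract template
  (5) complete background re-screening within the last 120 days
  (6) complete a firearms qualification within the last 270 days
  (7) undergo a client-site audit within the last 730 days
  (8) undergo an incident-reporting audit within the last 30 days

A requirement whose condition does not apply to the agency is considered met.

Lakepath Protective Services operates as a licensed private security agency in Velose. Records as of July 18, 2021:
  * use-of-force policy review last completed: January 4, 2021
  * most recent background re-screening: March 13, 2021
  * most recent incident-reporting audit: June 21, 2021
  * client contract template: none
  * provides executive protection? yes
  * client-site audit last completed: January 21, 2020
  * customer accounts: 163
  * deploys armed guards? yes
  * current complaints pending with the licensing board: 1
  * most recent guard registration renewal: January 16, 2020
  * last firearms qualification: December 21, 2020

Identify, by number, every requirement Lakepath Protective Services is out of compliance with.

1. guard registration renewal 549 days ago vs limit 730 → met
2. condition 'deploys armed guards' holds; use-of-force policy review 195 days ago vs limit 180 → not met
3. complaints pending with the licensing board 1 ≤ 2 → met
4. condition 'provides executive protection' holds; client contract template absent → not met
5. background re-screening 127 days ago vs limit 120 → not met
6. firearms qualification 209 days ago vs limit 270 → met
7. client-site audit 544 days ago vs limit 730 → met
8. incident-reporting audit 27 days ago vs limit 30 → met
Not met: 2, 4, 5

2, 4, 5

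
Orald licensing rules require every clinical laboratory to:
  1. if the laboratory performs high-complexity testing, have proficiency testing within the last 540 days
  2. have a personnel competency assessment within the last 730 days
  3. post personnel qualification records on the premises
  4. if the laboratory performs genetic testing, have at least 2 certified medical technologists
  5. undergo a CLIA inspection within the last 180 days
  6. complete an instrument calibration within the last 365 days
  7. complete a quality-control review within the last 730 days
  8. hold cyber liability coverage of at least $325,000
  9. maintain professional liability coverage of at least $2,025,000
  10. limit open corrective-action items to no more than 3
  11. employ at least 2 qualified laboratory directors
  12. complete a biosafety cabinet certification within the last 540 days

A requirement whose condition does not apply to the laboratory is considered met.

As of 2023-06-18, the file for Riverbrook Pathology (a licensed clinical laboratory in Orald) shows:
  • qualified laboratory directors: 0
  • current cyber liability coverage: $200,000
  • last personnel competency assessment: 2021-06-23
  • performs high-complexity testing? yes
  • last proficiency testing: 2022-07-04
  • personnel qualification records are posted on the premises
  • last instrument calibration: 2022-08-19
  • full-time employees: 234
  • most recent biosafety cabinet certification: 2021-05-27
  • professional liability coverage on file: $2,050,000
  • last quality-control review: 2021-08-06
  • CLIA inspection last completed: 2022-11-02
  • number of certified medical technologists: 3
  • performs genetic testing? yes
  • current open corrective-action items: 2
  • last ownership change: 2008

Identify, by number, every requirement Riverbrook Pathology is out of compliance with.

1. condition 'performs high-complexity testing' holds; proficiency testing 349 days ago vs limit 540 → met
2. personnel competency assessment 725 days ago vs limit 730 → met
3. personnel qualification records present → met
4. condition 'performs genetic testing' holds; certified medical technologists 3 ≥ 2 → met
5. CLIA inspection 228 days ago vs limit 180 → not met
6. instrument calibration 303 days ago vs limit 365 → met
7. quality-control review 681 days ago vs limit 730 → met
8. cyber liability coverage $200,000 < $325,000 → not met
9. professional liability coverage $2,050,000 ≥ $2,025,000 → met
10. open corrective-action items 2 ≤ 3 → met
11. qualified laboratory directors 0 < 2 → not met
12. biosafety cabinet certification 752 days ago vs limit 540 → not met
Not met: 5, 8, 11, 12

5, 8, 11, 12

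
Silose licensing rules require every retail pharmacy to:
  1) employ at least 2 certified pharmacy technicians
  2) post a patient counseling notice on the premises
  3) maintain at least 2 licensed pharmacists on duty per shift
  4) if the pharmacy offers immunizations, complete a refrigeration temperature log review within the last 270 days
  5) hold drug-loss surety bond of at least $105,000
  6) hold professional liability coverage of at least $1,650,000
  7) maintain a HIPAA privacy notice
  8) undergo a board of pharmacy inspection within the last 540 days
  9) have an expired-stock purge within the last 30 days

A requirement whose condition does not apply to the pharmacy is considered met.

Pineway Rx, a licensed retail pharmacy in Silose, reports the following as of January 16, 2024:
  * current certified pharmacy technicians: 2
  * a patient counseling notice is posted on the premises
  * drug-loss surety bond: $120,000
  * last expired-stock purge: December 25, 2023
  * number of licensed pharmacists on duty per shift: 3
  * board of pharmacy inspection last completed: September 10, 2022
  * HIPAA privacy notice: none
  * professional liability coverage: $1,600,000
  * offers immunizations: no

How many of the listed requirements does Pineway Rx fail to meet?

2

1. certified pharmacy technicians 2 ≥ 2 → met
2. patient counseling notice present → met
3. licensed pharmacists on duty per shift 3 ≥ 2 → met
4. condition 'offers immunizations' does not hold → requirement n/a → met
5. drug-loss surety bond $120,000 ≥ $105,000 → met
6. professional liability coverage $1,600,000 < $1,650,000 → not met
7. HIPAA privacy notice absent → not met
8. board of pharmacy inspection 493 days ago vs limit 540 → met
9. expired-stock purge 22 days ago vs limit 30 → met
Not met: 2 of 9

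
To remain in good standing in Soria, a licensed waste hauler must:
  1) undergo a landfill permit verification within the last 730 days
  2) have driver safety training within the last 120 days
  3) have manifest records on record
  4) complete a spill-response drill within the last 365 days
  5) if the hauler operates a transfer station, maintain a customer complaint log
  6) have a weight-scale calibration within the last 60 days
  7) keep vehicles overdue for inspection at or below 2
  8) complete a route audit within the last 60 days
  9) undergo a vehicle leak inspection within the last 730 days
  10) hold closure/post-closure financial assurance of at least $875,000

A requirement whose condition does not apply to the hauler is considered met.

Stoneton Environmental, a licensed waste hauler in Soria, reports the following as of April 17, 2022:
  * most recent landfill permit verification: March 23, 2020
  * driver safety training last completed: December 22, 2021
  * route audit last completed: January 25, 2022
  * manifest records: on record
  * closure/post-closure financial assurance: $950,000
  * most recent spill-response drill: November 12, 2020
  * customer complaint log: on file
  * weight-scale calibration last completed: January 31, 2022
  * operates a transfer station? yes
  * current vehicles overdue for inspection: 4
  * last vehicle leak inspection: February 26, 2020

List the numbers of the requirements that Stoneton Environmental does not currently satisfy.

1. landfill permit verification 755 days ago vs limit 730 → not met
2. driver safety training 116 days ago vs limit 120 → met
3. manifest records present → met
4. spill-response drill 521 days ago vs limit 365 → not met
5. condition 'operates a transfer station' holds; customer complaint log present → met
6. weight-scale calibration 76 days ago vs limit 60 → not met
7. vehicles overdue for inspection 4 > 2 → not met
8. route audit 82 days ago vs limit 60 → not met
9. vehicle leak inspection 781 days ago vs limit 730 → not met
10. closure/post-closure financial assurance $950,000 ≥ $875,000 → met
Not met: 1, 4, 6, 7, 8, 9

1, 4, 6, 7, 8, 9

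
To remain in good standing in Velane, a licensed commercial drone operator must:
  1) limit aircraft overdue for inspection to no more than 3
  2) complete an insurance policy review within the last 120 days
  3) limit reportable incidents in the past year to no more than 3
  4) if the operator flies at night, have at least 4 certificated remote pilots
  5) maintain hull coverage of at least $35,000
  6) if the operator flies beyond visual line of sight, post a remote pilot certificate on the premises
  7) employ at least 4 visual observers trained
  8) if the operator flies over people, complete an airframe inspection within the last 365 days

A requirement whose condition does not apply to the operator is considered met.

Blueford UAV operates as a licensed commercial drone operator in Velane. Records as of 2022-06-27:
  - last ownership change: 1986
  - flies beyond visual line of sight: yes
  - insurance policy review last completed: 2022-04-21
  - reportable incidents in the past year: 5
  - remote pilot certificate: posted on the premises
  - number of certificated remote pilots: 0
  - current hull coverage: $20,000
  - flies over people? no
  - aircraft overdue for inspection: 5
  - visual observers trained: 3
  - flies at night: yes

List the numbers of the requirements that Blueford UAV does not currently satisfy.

1, 3, 4, 5, 7

1. aircraft overdue for inspection 5 > 3 → not met
2. insurance policy review 67 days ago vs limit 120 → met
3. reportable incidents in the past year 5 > 3 → not met
4. condition 'flies at night' holds; certificated remote pilots 0 < 4 → not met
5. hull coverage $20,000 < $35,000 → not met
6. condition 'flies beyond visual line of sight' holds; remote pilot certificate present → met
7. visual observers trained 3 < 4 → not met
8. condition 'flies over people' does not hold → requirement n/a → met
Not met: 1, 3, 4, 5, 7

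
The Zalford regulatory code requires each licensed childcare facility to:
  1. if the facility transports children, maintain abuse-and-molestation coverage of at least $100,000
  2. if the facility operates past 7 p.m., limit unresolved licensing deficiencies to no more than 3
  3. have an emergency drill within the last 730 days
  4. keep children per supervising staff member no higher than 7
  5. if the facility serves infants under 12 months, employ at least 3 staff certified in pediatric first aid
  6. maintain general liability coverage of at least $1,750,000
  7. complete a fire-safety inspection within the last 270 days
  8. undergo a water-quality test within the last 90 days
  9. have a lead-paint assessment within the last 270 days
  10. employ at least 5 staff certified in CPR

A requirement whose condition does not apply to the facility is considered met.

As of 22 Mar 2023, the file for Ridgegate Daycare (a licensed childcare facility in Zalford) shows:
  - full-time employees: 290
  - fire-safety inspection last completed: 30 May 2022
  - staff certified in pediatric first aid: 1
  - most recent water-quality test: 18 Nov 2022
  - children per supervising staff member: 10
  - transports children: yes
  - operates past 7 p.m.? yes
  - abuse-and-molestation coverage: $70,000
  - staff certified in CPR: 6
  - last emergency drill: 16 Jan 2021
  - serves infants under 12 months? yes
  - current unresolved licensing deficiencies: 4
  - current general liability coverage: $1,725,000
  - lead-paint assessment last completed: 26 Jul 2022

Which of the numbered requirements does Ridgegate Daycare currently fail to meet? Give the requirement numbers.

1. condition 'transports children' holds; abuse-and-molestation coverage $70,000 < $100,000 → not met
2. condition 'operates past 7 p.m.' holds; unresolved licensing deficiencies 4 > 3 → not met
3. emergency drill 795 days ago vs limit 730 → not met
4. children per supervising staff member 10 > 7 → not met
5. condition 'serves infants under 12 months' holds; staff certified in pediatric first aid 1 < 3 → not met
6. general liability coverage $1,725,000 < $1,750,000 → not met
7. fire-safety inspection 296 days ago vs limit 270 → not met
8. water-quality test 124 days ago vs limit 90 → not met
9. lead-paint assessment 239 days ago vs limit 270 → met
10. staff certified in CPR 6 ≥ 5 → met
Not met: 1, 2, 3, 4, 5, 6, 7, 8

1, 2, 3, 4, 5, 6, 7, 8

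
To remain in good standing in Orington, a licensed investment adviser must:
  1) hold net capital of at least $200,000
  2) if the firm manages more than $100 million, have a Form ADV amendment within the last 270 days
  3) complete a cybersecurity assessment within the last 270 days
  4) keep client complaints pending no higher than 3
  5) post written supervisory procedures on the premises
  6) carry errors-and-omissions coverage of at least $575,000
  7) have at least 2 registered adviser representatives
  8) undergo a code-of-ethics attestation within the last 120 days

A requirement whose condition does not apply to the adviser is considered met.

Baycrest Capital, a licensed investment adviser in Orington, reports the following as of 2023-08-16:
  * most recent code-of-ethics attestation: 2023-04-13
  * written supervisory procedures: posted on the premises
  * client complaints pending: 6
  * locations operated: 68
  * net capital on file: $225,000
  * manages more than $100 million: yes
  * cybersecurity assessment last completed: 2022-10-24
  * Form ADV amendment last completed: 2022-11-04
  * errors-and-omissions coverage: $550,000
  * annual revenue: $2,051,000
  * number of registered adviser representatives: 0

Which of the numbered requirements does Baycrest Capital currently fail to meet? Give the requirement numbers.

1. net capital $225,000 ≥ $200,000 → met
2. condition 'manages more than $100 million' holds; Form ADV amendment 285 days ago vs limit 270 → not met
3. cybersecurity assessment 296 days ago vs limit 270 → not met
4. client complaints pending 6 > 3 → not met
5. written supervisory procedures present → met
6. errors-and-omissions coverage $550,000 < $575,000 → not met
7. registered adviser representatives 0 < 2 → not met
8. code-of-ethics attestation 125 days ago vs limit 120 → not met
Not met: 2, 3, 4, 6, 7, 8

2, 3, 4, 6, 7, 8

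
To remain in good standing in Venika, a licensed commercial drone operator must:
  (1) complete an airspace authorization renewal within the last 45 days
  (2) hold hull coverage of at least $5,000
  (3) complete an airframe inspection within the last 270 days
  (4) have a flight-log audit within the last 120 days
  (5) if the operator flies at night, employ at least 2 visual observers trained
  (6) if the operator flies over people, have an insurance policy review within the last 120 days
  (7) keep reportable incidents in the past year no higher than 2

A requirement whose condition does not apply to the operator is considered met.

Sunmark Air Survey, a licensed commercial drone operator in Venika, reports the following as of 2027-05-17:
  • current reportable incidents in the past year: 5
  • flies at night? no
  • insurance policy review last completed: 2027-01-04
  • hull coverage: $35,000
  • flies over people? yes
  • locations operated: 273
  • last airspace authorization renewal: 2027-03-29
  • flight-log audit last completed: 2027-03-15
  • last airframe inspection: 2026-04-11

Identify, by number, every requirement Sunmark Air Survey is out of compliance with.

1, 3, 6, 7

1. airspace authorization renewal 49 days ago vs limit 45 → not met
2. hull coverage $35,000 ≥ $5,000 → met
3. airframe inspection 401 days ago vs limit 270 → not met
4. flight-log audit 63 days ago vs limit 120 → met
5. condition 'flies at night' does not hold → requirement n/a → met
6. condition 'flies over people' holds; insurance policy review 133 days ago vs limit 120 → not met
7. reportable incidents in the past year 5 > 2 → not met
Not met: 1, 3, 6, 7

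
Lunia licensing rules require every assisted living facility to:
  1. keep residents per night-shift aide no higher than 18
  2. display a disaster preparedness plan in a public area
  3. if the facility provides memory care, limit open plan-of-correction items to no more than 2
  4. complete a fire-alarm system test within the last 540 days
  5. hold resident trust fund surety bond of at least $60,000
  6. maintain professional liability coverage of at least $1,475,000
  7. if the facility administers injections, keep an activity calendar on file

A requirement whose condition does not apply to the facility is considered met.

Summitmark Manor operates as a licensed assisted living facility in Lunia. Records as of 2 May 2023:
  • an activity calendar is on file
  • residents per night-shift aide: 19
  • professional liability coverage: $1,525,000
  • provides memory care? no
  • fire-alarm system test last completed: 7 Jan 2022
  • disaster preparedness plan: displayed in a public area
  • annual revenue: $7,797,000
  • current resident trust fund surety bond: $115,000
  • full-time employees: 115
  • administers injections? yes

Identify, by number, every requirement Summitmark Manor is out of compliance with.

1. residents per night-shift aide 19 > 18 → not met
2. disaster preparedness plan present → met
3. condition 'provides memory care' does not hold → requirement n/a → met
4. fire-alarm system test 480 days ago vs limit 540 → met
5. resident trust fund surety bond $115,000 ≥ $60,000 → met
6. professional liability coverage $1,525,000 ≥ $1,475,000 → met
7. condition 'administers injections' holds; activity calendar present → met
Not met: 1

1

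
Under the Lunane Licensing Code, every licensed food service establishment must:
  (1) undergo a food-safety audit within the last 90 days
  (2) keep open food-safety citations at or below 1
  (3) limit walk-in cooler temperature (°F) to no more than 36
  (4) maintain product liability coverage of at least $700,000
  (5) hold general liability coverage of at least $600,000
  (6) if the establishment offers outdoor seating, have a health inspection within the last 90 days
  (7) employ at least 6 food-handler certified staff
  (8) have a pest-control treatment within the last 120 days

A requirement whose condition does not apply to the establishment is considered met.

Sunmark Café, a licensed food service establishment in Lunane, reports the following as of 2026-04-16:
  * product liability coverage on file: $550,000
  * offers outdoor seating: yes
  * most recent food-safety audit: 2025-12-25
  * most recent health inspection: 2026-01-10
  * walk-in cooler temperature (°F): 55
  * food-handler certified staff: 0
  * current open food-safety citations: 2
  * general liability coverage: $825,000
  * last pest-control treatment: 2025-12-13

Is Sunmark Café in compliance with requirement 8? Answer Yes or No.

8. pest-control treatment 124 days ago vs limit 120 → not met

No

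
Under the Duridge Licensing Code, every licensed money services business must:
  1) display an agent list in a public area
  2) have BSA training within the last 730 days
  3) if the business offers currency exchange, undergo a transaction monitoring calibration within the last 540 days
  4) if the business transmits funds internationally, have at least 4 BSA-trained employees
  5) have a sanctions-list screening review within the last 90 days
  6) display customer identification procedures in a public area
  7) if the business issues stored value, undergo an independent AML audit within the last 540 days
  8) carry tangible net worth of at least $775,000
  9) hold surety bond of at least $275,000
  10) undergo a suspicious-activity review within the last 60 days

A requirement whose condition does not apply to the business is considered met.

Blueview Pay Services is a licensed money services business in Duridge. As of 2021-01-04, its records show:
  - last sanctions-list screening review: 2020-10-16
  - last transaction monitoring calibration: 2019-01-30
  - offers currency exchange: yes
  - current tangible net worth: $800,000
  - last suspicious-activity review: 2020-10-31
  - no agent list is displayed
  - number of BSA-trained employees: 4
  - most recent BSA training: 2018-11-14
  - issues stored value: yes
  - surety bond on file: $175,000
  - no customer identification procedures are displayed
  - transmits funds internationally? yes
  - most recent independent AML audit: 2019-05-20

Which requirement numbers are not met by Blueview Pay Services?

1. agent list absent → not met
2. BSA training 782 days ago vs limit 730 → not met
3. condition 'offers currency exchange' holds; transaction monitoring calibration 705 days ago vs limit 540 → not met
4. condition 'transmits funds internationally' holds; BSA-trained employees 4 ≥ 4 → met
5. sanctions-list screening review 80 days ago vs limit 90 → met
6. customer identification procedures absent → not met
7. condition 'issues stored value' holds; independent AML audit 595 days ago vs limit 540 → not met
8. tangible net worth $800,000 ≥ $775,000 → met
9. surety bond $175,000 < $275,000 → not met
10. suspicious-activity review 65 days ago vs limit 60 → not met
Not met: 1, 2, 3, 6, 7, 9, 10

1, 2, 3, 6, 7, 9, 10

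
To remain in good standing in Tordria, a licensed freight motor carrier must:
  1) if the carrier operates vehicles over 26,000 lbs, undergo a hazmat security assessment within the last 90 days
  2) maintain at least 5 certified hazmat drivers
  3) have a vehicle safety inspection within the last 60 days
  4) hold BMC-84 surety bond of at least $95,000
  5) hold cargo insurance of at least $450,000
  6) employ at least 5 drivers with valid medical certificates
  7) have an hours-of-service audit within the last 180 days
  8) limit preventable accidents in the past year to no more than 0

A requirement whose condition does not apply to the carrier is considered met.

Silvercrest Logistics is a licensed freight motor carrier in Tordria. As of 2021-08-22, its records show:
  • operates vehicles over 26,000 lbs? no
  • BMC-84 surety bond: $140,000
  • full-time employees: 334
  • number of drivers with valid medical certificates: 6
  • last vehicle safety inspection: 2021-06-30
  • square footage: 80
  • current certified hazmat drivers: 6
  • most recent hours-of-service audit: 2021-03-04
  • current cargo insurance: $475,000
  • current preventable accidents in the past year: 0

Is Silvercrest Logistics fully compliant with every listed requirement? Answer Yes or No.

1. condition 'operates vehicles over 26,000 lbs' does not hold → requirement n/a → met
2. certified hazmat drivers 6 ≥ 5 → met
3. vehicle safety inspection 53 days ago vs limit 60 → met
4. BMC-84 surety bond $140,000 ≥ $95,000 → met
5. cargo insurance $475,000 ≥ $450,000 → met
6. drivers with valid medical certificates 6 ≥ 5 → met
7. hours-of-service audit 171 days ago vs limit 180 → met
8. preventable accidents in the past year 0 ≤ 0 → met
All met.

Yes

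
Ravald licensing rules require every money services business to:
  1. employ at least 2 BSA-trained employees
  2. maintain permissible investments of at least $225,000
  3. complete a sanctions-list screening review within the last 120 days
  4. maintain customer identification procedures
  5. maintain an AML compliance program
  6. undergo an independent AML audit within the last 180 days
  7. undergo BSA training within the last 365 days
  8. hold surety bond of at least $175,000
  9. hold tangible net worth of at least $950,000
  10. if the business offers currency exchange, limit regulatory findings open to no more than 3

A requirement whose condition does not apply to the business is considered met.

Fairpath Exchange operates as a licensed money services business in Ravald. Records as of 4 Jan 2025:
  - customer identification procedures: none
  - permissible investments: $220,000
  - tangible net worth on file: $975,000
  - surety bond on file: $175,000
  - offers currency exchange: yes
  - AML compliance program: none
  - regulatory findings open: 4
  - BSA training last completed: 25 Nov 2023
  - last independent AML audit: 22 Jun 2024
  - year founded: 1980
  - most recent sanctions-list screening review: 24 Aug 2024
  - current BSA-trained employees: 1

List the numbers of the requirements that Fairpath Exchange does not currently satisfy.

1, 2, 3, 4, 5, 6, 7, 10

1. BSA-trained employees 1 < 2 → not met
2. permissible investments $220,000 < $225,000 → not met
3. sanctions-list screening review 133 days ago vs limit 120 → not met
4. customer identification procedures absent → not met
5. AML compliance program absent → not met
6. independent AML audit 196 days ago vs limit 180 → not met
7. BSA training 406 days ago vs limit 365 → not met
8. surety bond $175,000 ≥ $175,000 → met
9. tangible net worth $975,000 ≥ $950,000 → met
10. condition 'offers currency exchange' holds; regulatory findings open 4 > 3 → not met
Not met: 1, 2, 3, 4, 5, 6, 7, 10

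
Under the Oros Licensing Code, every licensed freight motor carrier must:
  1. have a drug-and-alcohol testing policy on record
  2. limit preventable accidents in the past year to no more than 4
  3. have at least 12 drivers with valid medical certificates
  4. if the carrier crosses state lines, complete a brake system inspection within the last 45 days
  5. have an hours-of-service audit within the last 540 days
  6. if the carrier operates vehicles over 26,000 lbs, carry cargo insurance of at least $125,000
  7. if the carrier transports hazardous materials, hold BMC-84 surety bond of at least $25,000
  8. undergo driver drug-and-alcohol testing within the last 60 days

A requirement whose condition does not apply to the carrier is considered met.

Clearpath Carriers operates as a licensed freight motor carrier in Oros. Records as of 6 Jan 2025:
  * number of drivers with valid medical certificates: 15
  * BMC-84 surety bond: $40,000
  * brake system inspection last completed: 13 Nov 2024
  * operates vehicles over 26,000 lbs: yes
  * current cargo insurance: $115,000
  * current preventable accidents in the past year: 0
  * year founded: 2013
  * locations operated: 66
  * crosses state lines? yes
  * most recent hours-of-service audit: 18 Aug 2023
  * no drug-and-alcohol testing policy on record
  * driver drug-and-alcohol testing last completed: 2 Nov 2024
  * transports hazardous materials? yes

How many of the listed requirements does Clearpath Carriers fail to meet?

1. drug-and-alcohol testing policy absent → not met
2. preventable accidents in the past year 0 ≤ 4 → met
3. drivers with valid medical certificates 15 ≥ 12 → met
4. condition 'crosses state lines' holds; brake system inspection 54 days ago vs limit 45 → not met
5. hours-of-service audit 507 days ago vs limit 540 → met
6. condition 'operates vehicles over 26,000 lbs' holds; cargo insurance $115,000 < $125,000 → not met
7. condition 'transports hazardous materials' holds; BMC-84 surety bond $40,000 ≥ $25,000 → met
8. driver drug-and-alcohol testing 65 days ago vs limit 60 → not met
Not met: 4 of 8

4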